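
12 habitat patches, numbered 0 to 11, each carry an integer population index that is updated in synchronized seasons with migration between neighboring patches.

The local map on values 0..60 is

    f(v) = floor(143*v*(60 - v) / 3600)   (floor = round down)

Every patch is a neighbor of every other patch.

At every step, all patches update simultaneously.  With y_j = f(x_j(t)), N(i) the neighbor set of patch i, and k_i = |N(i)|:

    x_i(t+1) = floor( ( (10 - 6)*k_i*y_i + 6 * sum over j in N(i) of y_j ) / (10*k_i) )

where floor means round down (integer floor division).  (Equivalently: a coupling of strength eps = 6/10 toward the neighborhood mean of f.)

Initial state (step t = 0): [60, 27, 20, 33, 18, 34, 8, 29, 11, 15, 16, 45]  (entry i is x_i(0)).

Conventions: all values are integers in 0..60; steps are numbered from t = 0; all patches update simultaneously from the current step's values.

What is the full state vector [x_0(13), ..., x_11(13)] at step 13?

Answer: [35, 35, 35, 35, 35, 35, 35, 35, 35, 35, 35, 35]

Derivation:
t=0: [60, 27, 20, 33, 18, 34, 8, 29, 11, 15, 16, 45]
t=1: [17, 29, 28, 29, 27, 29, 22, 29, 24, 26, 26, 26]
t=2: [32, 34, 34, 34, 34, 34, 33, 34, 34, 34, 34, 34]
t=3: [35, 35, 35, 35, 35, 35, 35, 35, 35, 35, 35, 35]
t=4: [34, 34, 34, 34, 34, 34, 34, 34, 34, 34, 34, 34]
t=5: [35, 35, 35, 35, 35, 35, 35, 35, 35, 35, 35, 35]
t=6: [34, 34, 34, 34, 34, 34, 34, 34, 34, 34, 34, 34]
t=7: [35, 35, 35, 35, 35, 35, 35, 35, 35, 35, 35, 35]
t=8: [34, 34, 34, 34, 34, 34, 34, 34, 34, 34, 34, 34]
t=9: [35, 35, 35, 35, 35, 35, 35, 35, 35, 35, 35, 35]
t=10: [34, 34, 34, 34, 34, 34, 34, 34, 34, 34, 34, 34]
t=11: [35, 35, 35, 35, 35, 35, 35, 35, 35, 35, 35, 35]
t=12: [34, 34, 34, 34, 34, 34, 34, 34, 34, 34, 34, 34]
t=13: [35, 35, 35, 35, 35, 35, 35, 35, 35, 35, 35, 35]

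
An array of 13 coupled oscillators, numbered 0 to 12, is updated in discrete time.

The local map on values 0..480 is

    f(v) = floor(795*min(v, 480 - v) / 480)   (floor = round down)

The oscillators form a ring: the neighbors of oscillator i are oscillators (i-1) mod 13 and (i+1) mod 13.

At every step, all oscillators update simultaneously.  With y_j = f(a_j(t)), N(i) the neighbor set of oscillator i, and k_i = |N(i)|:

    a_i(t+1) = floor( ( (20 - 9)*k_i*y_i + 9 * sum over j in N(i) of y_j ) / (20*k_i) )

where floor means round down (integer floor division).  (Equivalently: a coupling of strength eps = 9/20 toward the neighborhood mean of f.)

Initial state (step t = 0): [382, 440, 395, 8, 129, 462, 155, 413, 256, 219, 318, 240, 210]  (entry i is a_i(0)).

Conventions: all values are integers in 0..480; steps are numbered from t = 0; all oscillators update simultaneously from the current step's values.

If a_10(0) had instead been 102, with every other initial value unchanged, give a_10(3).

Simulating step by step:
t=0: [382, 440, 395, 8, 129, 462, 155, 413, 256, 219, 102, 240, 210]
t=1: [182, 104, 94, 86, 126, 121, 172, 201, 310, 320, 263, 334, 316]
t=2: [265, 197, 155, 159, 191, 220, 275, 309, 288, 289, 311, 274, 271]
t=3: [347, 317, 273, 273, 314, 347, 332, 303, 309, 308, 301, 328, 347]

Answer: a_10(3) = 301
Key observation: This trace re-runs the system from the modified initial state.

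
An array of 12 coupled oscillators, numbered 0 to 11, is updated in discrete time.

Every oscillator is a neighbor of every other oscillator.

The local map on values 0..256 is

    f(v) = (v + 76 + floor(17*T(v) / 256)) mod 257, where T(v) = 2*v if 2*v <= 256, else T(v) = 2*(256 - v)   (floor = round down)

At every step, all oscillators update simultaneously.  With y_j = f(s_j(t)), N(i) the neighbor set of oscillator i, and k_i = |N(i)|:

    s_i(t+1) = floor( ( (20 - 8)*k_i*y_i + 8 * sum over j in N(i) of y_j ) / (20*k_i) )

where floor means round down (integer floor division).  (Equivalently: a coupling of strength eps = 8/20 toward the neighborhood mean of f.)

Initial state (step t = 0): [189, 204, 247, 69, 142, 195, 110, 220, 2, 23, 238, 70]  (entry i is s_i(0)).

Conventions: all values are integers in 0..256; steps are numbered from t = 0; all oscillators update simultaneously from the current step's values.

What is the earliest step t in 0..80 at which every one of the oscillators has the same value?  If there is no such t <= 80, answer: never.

Simulating step by step:
t=0: [189, 204, 247, 69, 142, 195, 110, 220, 2, 23, 238, 70]  (not all equal)
t=1: [51, 58, 79, 128, 173, 54, 154, 66, 86, 99, 75, 129]  (not all equal)
t=2: [145, 149, 163, 194, 72, 147, 207, 154, 167, 176, 160, 194]  (not all equal)
t=3: [203, 205, 212, 82, 159, 204, 88, 207, 213, 73, 210, 82]  (not all equal)
t=4: [57, 58, 61, 136, 180, 57, 140, 59, 62, 130, 61, 136]  (not all equal)
t=5: [148, 149, 151, 197, 74, 148, 199, 149, 151, 194, 151, 197]  (not all equal)
t=6: [204, 204, 205, 82, 159, 204, 84, 204, 205, 81, 205, 82]  (not all equal)
t=7: [57, 57, 57, 135, 180, 57, 137, 57, 57, 135, 57, 135]  (not all equal)
t=8: [147, 147, 147, 196, 74, 147, 197, 147, 147, 196, 147, 196]  (not all equal)
t=9: [202, 202, 202, 81, 158, 202, 82, 202, 202, 81, 202, 81]  (not all equal)
t=10: [56, 56, 56, 134, 179, 56, 135, 56, 56, 134, 56, 134]  (not all equal)
t=11: [146, 146, 146, 195, 73, 146, 196, 146, 146, 195, 146, 195]  (not all equal)
t=12: [202, 202, 202, 81, 158, 202, 81, 202, 202, 81, 202, 81]  (not all equal)
t=13: [56, 56, 56, 134, 179, 56, 134, 56, 56, 134, 56, 134]  (not all equal)
t=14: [146, 146, 146, 195, 73, 146, 195, 146, 146, 195, 146, 195]  (not all equal)
t=15: [202, 202, 202, 81, 158, 202, 81, 202, 202, 81, 202, 81]  (not all equal)

Answer: never
Key observation: The state at step 12 reappears at step 15 — the system is in a cycle of period 3 from step 12 on.  No step 0..15 is synchronized, and the cycle repeats forever, so no step up to 80 (or ever) has all oscillators equal.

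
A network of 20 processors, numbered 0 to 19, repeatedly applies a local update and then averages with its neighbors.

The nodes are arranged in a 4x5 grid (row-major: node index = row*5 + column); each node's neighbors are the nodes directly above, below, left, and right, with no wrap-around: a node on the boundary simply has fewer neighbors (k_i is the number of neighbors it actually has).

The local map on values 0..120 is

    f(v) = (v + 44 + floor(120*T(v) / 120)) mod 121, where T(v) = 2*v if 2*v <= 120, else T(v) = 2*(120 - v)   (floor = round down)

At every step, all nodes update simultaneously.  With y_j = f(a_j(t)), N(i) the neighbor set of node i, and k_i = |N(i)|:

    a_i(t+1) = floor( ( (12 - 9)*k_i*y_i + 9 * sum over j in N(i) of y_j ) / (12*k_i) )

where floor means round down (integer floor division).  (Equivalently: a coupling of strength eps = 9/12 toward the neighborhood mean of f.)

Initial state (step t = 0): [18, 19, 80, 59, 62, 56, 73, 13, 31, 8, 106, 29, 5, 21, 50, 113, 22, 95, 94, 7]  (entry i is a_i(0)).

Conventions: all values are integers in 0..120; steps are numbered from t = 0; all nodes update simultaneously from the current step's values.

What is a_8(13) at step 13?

Answer: a_8(13) = 75

Derivation:
t=0: [18, 19, 80, 59, 62, 56, 73, 13, 31, 8, 106, 29, 5, 21, 50, 113, 22, 95, 94, 7]
t=1: [96, 93, 91, 75, 88, 84, 75, 67, 71, 64, 52, 61, 65, 67, 78, 75, 59, 76, 77, 69]
t=2: [72, 74, 81, 81, 88, 78, 87, 89, 94, 87, 87, 93, 95, 91, 93, 89, 94, 92, 90, 87]
t=3: [88, 84, 81, 77, 78, 82, 78, 73, 74, 72, 76, 71, 70, 70, 73, 72, 71, 70, 73, 72]
t=4: [78, 80, 84, 85, 87, 82, 85, 87, 89, 88, 87, 89, 92, 91, 91, 89, 92, 92, 91, 90]
t=5: [82, 81, 79, 76, 76, 80, 78, 75, 74, 74, 76, 74, 72, 72, 73, 73, 72, 71, 72, 72]
t=6: [82, 83, 85, 86, 87, 84, 85, 87, 88, 88, 87, 88, 90, 90, 90, 89, 90, 91, 91, 90]
t=7: [79, 79, 77, 76, 76, 78, 77, 76, 75, 74, 76, 75, 73, 73, 73, 74, 73, 72, 72, 72]
t=8: [84, 85, 86, 87, 87, 85, 86, 87, 88, 88, 87, 88, 89, 89, 90, 88, 89, 90, 90, 90]
t=9: [78, 77, 76, 76, 75, 77, 76, 75, 75, 74, 76, 75, 74, 73, 73, 75, 74, 73, 73, 73]
t=10: [85, 86, 87, 87, 88, 86, 87, 87, 88, 88, 87, 88, 89, 89, 89, 88, 88, 89, 90, 90]
t=11: [77, 76, 76, 75, 75, 76, 76, 75, 75, 74, 75, 75, 74, 74, 74, 75, 74, 74, 73, 73]
t=12: [86, 86, 87, 87, 88, 87, 87, 87, 88, 88, 87, 88, 88, 89, 89, 88, 88, 89, 89, 89]
t=13: [76, 76, 76, 75, 75, 76, 76, 75, 75, 74, 75, 75, 74, 74, 74, 75, 74, 74, 74, 74]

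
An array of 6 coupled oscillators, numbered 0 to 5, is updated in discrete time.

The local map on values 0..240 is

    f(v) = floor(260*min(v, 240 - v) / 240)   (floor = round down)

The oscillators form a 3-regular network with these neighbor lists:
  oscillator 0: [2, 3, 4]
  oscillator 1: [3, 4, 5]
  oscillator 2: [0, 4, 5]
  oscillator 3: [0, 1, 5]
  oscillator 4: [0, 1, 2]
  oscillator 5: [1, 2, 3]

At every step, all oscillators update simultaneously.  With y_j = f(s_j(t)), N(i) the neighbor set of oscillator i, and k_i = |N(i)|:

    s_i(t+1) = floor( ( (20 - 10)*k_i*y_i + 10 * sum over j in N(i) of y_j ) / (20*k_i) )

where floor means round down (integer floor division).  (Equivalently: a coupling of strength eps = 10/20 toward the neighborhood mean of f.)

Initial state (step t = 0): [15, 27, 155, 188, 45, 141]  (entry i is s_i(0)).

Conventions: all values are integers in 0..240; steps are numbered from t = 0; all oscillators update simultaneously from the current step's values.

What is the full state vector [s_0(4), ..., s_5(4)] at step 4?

Simulating step by step:
t=0: [15, 27, 155, 188, 45, 141]
t=1: [40, 49, 74, 53, 46, 83]
t=2: [52, 59, 70, 59, 53, 76]
t=3: [60, 65, 70, 65, 60, 74]
t=4: [67, 70, 72, 70, 67, 75]

Answer: [67, 70, 72, 70, 67, 75]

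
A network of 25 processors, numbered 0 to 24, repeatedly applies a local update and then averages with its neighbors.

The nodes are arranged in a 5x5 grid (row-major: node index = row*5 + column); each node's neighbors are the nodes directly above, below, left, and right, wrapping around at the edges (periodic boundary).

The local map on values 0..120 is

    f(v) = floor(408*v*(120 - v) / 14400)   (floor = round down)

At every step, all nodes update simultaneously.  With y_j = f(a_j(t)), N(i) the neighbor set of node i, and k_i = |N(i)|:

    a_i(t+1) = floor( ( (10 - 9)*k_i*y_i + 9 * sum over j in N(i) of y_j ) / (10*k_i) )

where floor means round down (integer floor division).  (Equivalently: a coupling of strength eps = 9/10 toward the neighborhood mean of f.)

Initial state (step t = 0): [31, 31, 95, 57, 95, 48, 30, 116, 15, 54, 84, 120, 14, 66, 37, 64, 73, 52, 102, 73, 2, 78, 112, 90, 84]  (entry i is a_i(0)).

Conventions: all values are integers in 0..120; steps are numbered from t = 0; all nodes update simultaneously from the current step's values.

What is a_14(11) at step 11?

Answer: a_14(11) = 54

Derivation:
t=0: [31, 31, 95, 57, 95, 48, 30, 116, 15, 54, 84, 120, 14, 66, 37, 64, 73, 52, 102, 73, 2, 78, 112, 90, 84]
t=1: [63, 78, 55, 67, 88, 85, 49, 52, 75, 76, 72, 67, 52, 60, 94, 74, 75, 58, 89, 82, 80, 55, 77, 66, 63]
t=2: [87, 99, 96, 94, 97, 96, 94, 98, 98, 82, 88, 97, 100, 87, 92, 92, 99, 92, 95, 86, 98, 93, 99, 93, 90]
t=3: [63, 70, 61, 65, 76, 77, 62, 62, 73, 67, 69, 65, 67, 65, 81, 70, 68, 60, 75, 72, 73, 59, 68, 67, 69]
t=4: [96, 100, 100, 98, 99, 99, 98, 99, 100, 93, 95, 100, 101, 95, 98, 98, 100, 99, 99, 95, 99, 99, 100, 98, 97]
t=5: [58, 59, 57, 58, 64, 65, 57, 56, 63, 59, 59, 59, 59, 58, 67, 61, 58, 56, 62, 61, 61, 56, 58, 59, 61]
t=6: [101, 101, 101, 101, 101, 101, 101, 101, 101, 100, 100, 101, 101, 100, 100, 101, 101, 101, 101, 100, 101, 101, 101, 101, 101]
t=7: [54, 54, 54, 54, 54, 54, 54, 54, 54, 54, 54, 54, 54, 54, 56, 54, 54, 54, 54, 54, 54, 54, 54, 54, 54]
t=8: [100, 100, 100, 100, 100, 100, 100, 100, 100, 100, 100, 100, 100, 100, 100, 100, 100, 100, 100, 100, 100, 100, 100, 100, 100]
t=9: [56, 56, 56, 56, 56, 56, 56, 56, 56, 56, 56, 56, 56, 56, 56, 56, 56, 56, 56, 56, 56, 56, 56, 56, 56]
t=10: [101, 101, 101, 101, 101, 101, 101, 101, 101, 101, 101, 101, 101, 101, 101, 101, 101, 101, 101, 101, 101, 101, 101, 101, 101]
t=11: [54, 54, 54, 54, 54, 54, 54, 54, 54, 54, 54, 54, 54, 54, 54, 54, 54, 54, 54, 54, 54, 54, 54, 54, 54]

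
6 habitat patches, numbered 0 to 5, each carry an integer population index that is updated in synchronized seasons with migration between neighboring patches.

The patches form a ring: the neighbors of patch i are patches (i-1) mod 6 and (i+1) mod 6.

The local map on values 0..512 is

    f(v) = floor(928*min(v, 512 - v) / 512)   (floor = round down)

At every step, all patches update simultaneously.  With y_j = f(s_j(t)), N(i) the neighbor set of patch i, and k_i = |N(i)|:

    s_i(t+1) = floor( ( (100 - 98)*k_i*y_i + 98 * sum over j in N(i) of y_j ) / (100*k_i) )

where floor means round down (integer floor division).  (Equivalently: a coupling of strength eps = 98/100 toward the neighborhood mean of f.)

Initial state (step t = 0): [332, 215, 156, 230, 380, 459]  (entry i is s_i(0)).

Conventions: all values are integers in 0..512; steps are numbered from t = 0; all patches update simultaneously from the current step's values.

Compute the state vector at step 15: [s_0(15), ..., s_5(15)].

Simulating step by step:
t=0: [332, 215, 156, 230, 380, 459]
t=1: [244, 305, 400, 263, 255, 278]
t=2: [400, 323, 408, 334, 437, 451]
t=3: [225, 198, 329, 164, 214, 167]
t=4: [331, 368, 327, 357, 301, 395]
t=5: [238, 330, 271, 356, 248, 352]
t=6: [311, 431, 308, 439, 289, 437]
t=7: [144, 362, 143, 381, 138, 379]
t=8: [256, 260, 254, 254, 239, 255]
t=9: [459, 461, 458, 446, 460, 448]
t=10: [103, 96, 105, 95, 117, 95]
t=11: [173, 187, 173, 200, 172, 198]
t=12: [347, 313, 349, 313, 359, 312]
t=13: [359, 298, 358, 287, 359, 289]
t=14: [393, 280, 394, 280, 402, 279]
t=15: [416, 218, 415, 210, 416, 211]

Answer: [416, 218, 415, 210, 416, 211]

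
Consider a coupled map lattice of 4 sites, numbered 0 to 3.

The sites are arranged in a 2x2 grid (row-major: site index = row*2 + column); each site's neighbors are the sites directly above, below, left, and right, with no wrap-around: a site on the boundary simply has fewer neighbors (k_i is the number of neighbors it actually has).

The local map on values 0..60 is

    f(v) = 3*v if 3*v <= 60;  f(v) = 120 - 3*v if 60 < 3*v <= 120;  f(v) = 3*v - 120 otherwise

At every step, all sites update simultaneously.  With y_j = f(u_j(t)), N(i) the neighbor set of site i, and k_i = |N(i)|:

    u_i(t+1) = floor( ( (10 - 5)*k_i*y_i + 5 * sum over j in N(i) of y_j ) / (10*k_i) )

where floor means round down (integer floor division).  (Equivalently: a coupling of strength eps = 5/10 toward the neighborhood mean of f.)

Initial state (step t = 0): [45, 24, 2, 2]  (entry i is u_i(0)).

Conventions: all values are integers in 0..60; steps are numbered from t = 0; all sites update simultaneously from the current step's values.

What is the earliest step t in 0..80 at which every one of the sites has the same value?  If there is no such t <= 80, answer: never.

Simulating step by step:
t=0: [45, 24, 2, 2]  (not all equal)
t=1: [21, 29, 8, 16]  (not all equal)
t=2: [42, 42, 38, 38]  (not all equal)
t=3: [6, 6, 6, 6]  (all equal)

Answer: 3
Key observation: Synchronization is absorbing here: once all sites are equal they stay equal, and step 3 is the first all-equal step.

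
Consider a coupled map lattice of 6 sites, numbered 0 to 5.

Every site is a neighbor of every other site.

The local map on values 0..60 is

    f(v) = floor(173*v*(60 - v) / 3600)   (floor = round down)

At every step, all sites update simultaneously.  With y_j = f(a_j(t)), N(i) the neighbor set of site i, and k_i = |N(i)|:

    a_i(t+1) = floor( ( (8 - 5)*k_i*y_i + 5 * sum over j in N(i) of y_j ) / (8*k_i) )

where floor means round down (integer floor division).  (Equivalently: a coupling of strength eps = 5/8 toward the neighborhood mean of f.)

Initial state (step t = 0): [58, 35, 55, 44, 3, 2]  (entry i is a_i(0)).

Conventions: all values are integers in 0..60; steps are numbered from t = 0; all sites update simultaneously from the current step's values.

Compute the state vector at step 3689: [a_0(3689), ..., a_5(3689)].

Simulating step by step:
t=0: [58, 35, 55, 44, 3, 2]
t=1: [14, 23, 16, 21, 15, 14]
t=2: [33, 35, 33, 35, 33, 33]
t=3: [42, 42, 42, 42, 42, 42]
t=4: [36, 36, 36, 36, 36, 36]
t=5: [41, 41, 41, 41, 41, 41]
t=6: [37, 37, 37, 37, 37, 37]
t=7: [40, 40, 40, 40, 40, 40]
t=8: [38, 38, 38, 38, 38, 38]
t=9: [40, 40, 40, 40, 40, 40]

Answer: [40, 40, 40, 40, 40, 40]
Key observation: The state at step 7, [40, 40, 40, 40, 40, 40], reappears at step 9: the system is in a cycle of period 2 from step 7 on.  Therefore the state at step 3689 equals the state at step 7 + ((3689 - 7) mod 2) = 7, which is [40, 40, 40, 40, 40, 40].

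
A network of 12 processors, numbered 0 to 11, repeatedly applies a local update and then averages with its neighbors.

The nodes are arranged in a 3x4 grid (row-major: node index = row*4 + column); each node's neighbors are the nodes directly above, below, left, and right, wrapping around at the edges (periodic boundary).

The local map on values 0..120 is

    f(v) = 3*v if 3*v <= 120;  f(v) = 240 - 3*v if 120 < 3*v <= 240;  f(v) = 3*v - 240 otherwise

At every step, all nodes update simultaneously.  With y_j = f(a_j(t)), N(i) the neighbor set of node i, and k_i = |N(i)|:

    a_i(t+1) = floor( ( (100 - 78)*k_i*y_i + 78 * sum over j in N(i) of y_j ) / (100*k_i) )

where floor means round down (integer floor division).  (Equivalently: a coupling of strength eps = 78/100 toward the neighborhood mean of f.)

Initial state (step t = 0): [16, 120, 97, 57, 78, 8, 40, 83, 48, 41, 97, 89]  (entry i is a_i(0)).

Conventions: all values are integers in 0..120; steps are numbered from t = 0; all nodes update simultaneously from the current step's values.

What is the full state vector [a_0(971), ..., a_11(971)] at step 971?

Answer: [99, 99, 99, 99, 99, 99, 99, 99, 99, 99, 99, 99]
Key observation: The state at step 28, [57, 57, 57, 57, 57, 57, 57, 57, 57, 57, 57, 57], reappears at step 32: the system is in a cycle of period 4 from step 28 on.  Therefore the state at step 971 equals the state at step 28 + ((971 - 28) mod 4) = 31, which is [99, 99, 99, 99, 99, 99, 99, 99, 99, 99, 99, 99].

Derivation:
t=0: [16, 120, 97, 57, 78, 8, 40, 83, 48, 41, 97, 89]
t=1: [67, 73, 81, 41, 35, 76, 52, 45, 59, 82, 72, 49]
t=2: [68, 16, 48, 72, 65, 44, 46, 100, 61, 24, 41, 80]
t=3: [41, 71, 77, 42, 60, 75, 96, 46, 42, 80, 78, 50]
t=4: [87, 33, 40, 87, 81, 29, 36, 83, 77, 31, 29, 85]
t=5: [30, 84, 87, 36, 25, 78, 82, 30, 27, 75, 84, 27]
t=6: [73, 28, 31, 78, 68, 22, 26, 72, 68, 24, 26, 74]
t=7: [36, 67, 68, 31, 36, 67, 68, 32, 36, 67, 68, 32]
t=8: [91, 51, 47, 85, 92, 51, 48, 86, 92, 51, 48, 86]
t=9: [41, 78, 79, 36, 41, 78, 79, 36, 41, 78, 79, 36]
t=10: [93, 27, 24, 89, 93, 27, 24, 89, 93, 27, 24, 89]
t=11: [44, 71, 64, 38, 44, 71, 64, 38, 44, 71, 64, 38]
t=12: [93, 46, 56, 99, 93, 46, 56, 99, 93, 46, 56, 99]
t=13: [54, 83, 74, 56, 54, 83, 74, 56, 54, 83, 74, 56]
t=14: [63, 24, 26, 62, 63, 24, 26, 62, 63, 24, 26, 62]
t=15: [55, 69, 72, 58, 55, 69, 72, 58, 55, 69, 72, 58]
t=16: [65, 39, 33, 59, 65, 39, 33, 59, 65, 39, 33, 59]
t=17: [62, 99, 95, 66, 62, 99, 95, 66, 62, 99, 95, 66]
t=18: [52, 54, 46, 44, 52, 54, 46, 44, 52, 54, 46, 44]
t=19: [87, 83, 98, 102, 87, 83, 98, 102, 87, 83, 98, 102]
t=20: [27, 20, 47, 54, 27, 20, 47, 54, 27, 20, 47, 54]
t=21: [76, 71, 87, 82, 76, 71, 87, 82, 76, 71, 87, 82]
t=22: [13, 22, 19, 10, 13, 22, 19, 10, 13, 22, 19, 10]
t=23: [42, 58, 53, 37, 42, 58, 53, 37, 42, 58, 53, 37]
t=24: [104, 78, 83, 105, 104, 78, 83, 105, 104, 78, 83, 105]
t=25: [59, 19, 21, 61, 59, 19, 21, 61, 59, 19, 21, 61]
t=26: [60, 59, 60, 59, 60, 59, 60, 59, 60, 59, 60, 59]
t=27: [61, 61, 61, 61, 61, 61, 61, 61, 61, 61, 61, 61]
t=28: [57, 57, 57, 57, 57, 57, 57, 57, 57, 57, 57, 57]
t=29: [69, 69, 69, 69, 69, 69, 69, 69, 69, 69, 69, 69]
t=30: [33, 33, 33, 33, 33, 33, 33, 33, 33, 33, 33, 33]
t=31: [99, 99, 99, 99, 99, 99, 99, 99, 99, 99, 99, 99]
t=32: [57, 57, 57, 57, 57, 57, 57, 57, 57, 57, 57, 57]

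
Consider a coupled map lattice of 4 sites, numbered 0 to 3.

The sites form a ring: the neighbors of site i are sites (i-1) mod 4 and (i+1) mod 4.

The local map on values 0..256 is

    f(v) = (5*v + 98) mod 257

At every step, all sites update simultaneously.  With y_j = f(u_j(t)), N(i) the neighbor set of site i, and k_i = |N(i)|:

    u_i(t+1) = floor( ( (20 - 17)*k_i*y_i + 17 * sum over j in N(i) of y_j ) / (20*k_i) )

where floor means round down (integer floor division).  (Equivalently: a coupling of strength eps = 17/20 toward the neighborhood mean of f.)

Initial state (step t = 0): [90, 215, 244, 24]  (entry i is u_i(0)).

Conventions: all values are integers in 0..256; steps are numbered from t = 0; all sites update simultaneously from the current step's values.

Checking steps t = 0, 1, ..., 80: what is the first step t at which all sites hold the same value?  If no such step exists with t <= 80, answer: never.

Answer: 31
Key observation: Synchronization is absorbing here: once all sites are equal they stay equal, and step 31 is the first all-equal step.

Derivation:
t=0: [90, 215, 244, 24]  (not all equal)
t=1: [159, 50, 159, 61]  (not all equal)
t=2: [119, 117, 119, 125]  (not all equal)
t=3: [187, 177, 187, 183]  (not all equal)
t=4: [193, 36, 193, 40]  (not all equal)
t=5: [31, 32, 31, 35]  (not all equal)
t=6: [45, 215, 45, 217]  (not all equal)
t=7: [137, 77, 137, 79]  (not all equal)
t=8: [198, 44, 198, 45]  (not all equal)
t=9: [62, 60, 62, 60]  (not all equal)
t=10: [142, 149, 142, 149]  (not all equal)
t=11: [66, 42, 66, 42]  (not all equal)
t=12: [69, 153, 69, 153]  (not all equal)
t=13: [106, 171, 106, 171]  (not all equal)
t=14: [171, 124, 171, 124]  (not all equal)
t=15: [200, 185, 200, 185]  (not all equal)
t=16: [224, 97, 224, 97]  (not all equal)
t=17: [87, 171, 87, 171]  (not all equal)
t=18: [157, 43, 157, 43]  (not all equal)
t=19: [64, 103, 64, 103]  (not all equal)
t=20: [108, 151, 108, 151]  (not all equal)
t=21: [88, 117, 88, 117]  (not all equal)
t=22: [147, 45, 147, 45]  (not all equal)
t=23: [65, 62, 65, 62]  (not all equal)
t=24: [153, 163, 153, 163]  (not all equal)
t=25: [134, 99, 134, 99]  (not all equal)
t=26: [105, 227, 105, 227]  (not all equal)
t=27: [190, 123, 190, 123]  (not all equal)
t=28: [172, 46, 172, 46]  (not all equal)
t=29: [88, 169, 88, 169]  (not all equal)
t=30: [149, 46, 149, 46]  (not all equal)
t=31: [71, 71, 71, 71]  (all equal)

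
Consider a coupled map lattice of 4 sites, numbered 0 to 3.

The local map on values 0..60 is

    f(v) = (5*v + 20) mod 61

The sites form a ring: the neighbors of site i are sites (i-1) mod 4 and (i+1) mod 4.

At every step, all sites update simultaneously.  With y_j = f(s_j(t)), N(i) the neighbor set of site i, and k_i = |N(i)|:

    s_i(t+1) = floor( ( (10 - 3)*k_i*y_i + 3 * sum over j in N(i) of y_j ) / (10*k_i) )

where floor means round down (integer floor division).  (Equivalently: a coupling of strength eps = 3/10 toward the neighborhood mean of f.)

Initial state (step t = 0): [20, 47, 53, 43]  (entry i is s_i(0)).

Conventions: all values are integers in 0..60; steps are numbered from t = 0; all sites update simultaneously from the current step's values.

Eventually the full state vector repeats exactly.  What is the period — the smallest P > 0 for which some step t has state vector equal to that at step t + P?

Simulating step by step:
t=0: [20, 47, 53, 43]
t=1: [50, 22, 38, 51]
t=2: [24, 13, 24, 29]
t=3: [22, 22, 22, 35]
t=4: [8, 8, 8, 10]
t=5: [52, 60, 52, 24]
t=6: [30, 21, 30, 23]
t=7: [36, 16, 36, 23]
t=8: [19, 32, 19, 14]
t=9: [50, 56, 50, 36]
t=10: [29, 47, 29, 19]
t=11: [39, 20, 39, 50]
t=12: [35, 50, 35, 27]
t=13: [17, 21, 17, 26]
t=14: [35, 15, 35, 32]
t=15: [22, 27, 22, 44]
t=16: [19, 25, 19, 42]
t=17: [48, 32, 48, 49]
t=18: [23, 45, 23, 19]
t=19: [17, 4, 17, 41]
t=20: [43, 41, 43, 42]
t=21: [49, 45, 49, 48]
t=22: [17, 7, 17, 17]
t=23: [45, 51, 45, 44]
t=24: [13, 22, 13, 40]
t=25: [23, 12, 23, 33]
t=26: [12, 17, 12, 5]
t=27: [26, 36, 26, 37]
t=28: [25, 20, 25, 23]
t=29: [26, 48, 26, 16]
t=30: [27, 19, 27, 35]
t=31: [33, 47, 33, 18]
t=32: [10, 8, 10, 34]
t=33: [16, 44, 16, 7]
t=34: [44, 51, 44, 50]
t=35: [48, 38, 48, 35]
t=36: [17, 23, 17, 13]
t=37: [36, 22, 36, 30]
t=38: [20, 10, 20, 38]
t=39: [46, 24, 46, 36]
t=40: [9, 14, 9, 13]
t=41: [10, 21, 10, 18]
t=42: [14, 4, 14, 37]
t=43: [29, 36, 29, 24]
t=44: [35, 24, 35, 25]
t=45: [14, 16, 14, 19]
t=46: [34, 36, 34, 46]
t=47: [8, 14, 8, 6]
t=48: [53, 38, 53, 53]
t=49: [38, 31, 38, 41]
t=50: [33, 45, 33, 37]
t=51: [4, 1, 4, 16]
t=52: [37, 29, 37, 39]
t=53: [26, 36, 26, 29]
t=54: [28, 20, 28, 38]
t=55: [39, 52, 39, 30]
t=56: [35, 34, 35, 43]
t=57: [17, 8, 17, 40]
t=58: [45, 55, 45, 39]
t=59: [13, 36, 13, 22]
t=60: [20, 19, 20, 12]
t=61: [52, 55, 52, 31]
t=62: [40, 46, 40, 47]
t=63: [28, 15, 28, 18]
t=64: [39, 35, 39, 45]
t=65: [24, 18, 24, 10]
t=66: [21, 39, 21, 11]
t=67: [9, 23, 9, 10]
t=68: [6, 10, 6, 7]
t=69: [44, 21, 44, 53]
t=70: [46, 19, 46, 45]
t=71: [12, 39, 12, 2]
t=72: [22, 28, 22, 26]
t=73: [15, 29, 15, 22]
t=74: [31, 40, 31, 15]
t=75: [47, 41, 47, 39]
t=76: [18, 32, 18, 25]
t=77: [46, 55, 46, 30]
t=78: [19, 37, 19, 35]
t=79: [42, 31, 42, 24]
t=80: [43, 51, 43, 26]
t=81: [45, 37, 45, 35]
t=82: [5, 15, 5, 8]
t=83: [45, 37, 45, 55]
t=84: [11, 15, 11, 36]
t=85: [17, 28, 17, 16]
t=86: [42, 39, 42, 40]
t=87: [43, 36, 43, 40]
t=88: [44, 27, 44, 41]
t=89: [51, 40, 51, 46]
t=90: [28, 35, 28, 13]
t=91: [32, 19, 32, 28]
t=92: [54, 55, 54, 44]
t=93: [48, 49, 48, 53]
t=94: [20, 19, 20, 33]
t=95: [49, 55, 49, 19]
t=96: [30, 42, 30, 44]
t=97: [49, 47, 49, 54]
t=98: [23, 14, 23, 38]
t=99: [17, 24, 17, 22]
t=100: [34, 25, 34, 18]
t=101: [15, 18, 15, 36]
t=102: [33, 44, 33, 22]
t=103: [11, 40, 11, 6]
t=104: [22, 30, 22, 39]
t=105: [17, 36, 17, 24]
t=106: [36, 25, 36, 25]
t=107: [18, 21, 18, 21]
t=108: [35, 16, 35, 16]
t=109: [20, 30, 20, 30]
t=110: [55, 51, 55, 51]
t=111: [45, 37, 45, 37]
t=112: [7, 15, 7, 15]
t=113: [48, 40, 48, 40]
t=114: [22, 30, 22, 30]
t=115: [20, 36, 20, 36]
t=116: [46, 29, 46, 29]
t=117: [17, 31, 17, 31]
t=118: [46, 50, 46, 50]
t=119: [12, 20, 12, 20]
t=120: [31, 47, 31, 47]
t=121: [40, 23, 40, 23]
t=122: [29, 20, 29, 20]
t=123: [47, 54, 47, 54]
t=124: [21, 35, 21, 35]
t=125: [5, 9, 5, 9]
t=126: [32, 16, 32, 16]
t=127: [52, 44, 52, 44]
t=128: [42, 50, 42, 50]
t=129: [40, 32, 40, 32]
t=130: [43, 51, 43, 51]
t=131: [45, 37, 45, 37]

Answer: 20
Key observation: The state at step 111, [45, 37, 45, 37], reappears at step 131 — and no state repeats earlier — so the cycle the system enters has period 20.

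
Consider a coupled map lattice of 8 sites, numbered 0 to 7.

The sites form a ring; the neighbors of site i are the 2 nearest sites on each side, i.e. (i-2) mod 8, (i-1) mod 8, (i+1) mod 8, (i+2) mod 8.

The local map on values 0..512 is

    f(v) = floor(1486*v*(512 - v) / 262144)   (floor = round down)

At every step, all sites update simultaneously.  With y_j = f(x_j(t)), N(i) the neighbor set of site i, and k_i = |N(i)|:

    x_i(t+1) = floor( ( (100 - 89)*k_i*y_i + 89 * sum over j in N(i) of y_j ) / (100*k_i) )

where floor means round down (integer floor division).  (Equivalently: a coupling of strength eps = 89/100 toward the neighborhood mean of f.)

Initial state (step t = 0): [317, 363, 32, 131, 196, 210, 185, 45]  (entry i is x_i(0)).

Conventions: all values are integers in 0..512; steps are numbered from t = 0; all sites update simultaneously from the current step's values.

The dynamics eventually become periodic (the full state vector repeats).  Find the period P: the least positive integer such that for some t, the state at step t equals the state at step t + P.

Simulating step by step:
t=0: [317, 363, 32, 131, 196, 210, 185, 45]
t=1: [228, 220, 296, 276, 276, 282, 299, 315]
t=2: [360, 362, 366, 365, 365, 362, 363, 363]
t=3: [305, 305, 305, 304, 304, 305, 306, 307]
t=4: [356, 357, 357, 357, 357, 357, 357, 356]
t=5: [313, 313, 313, 313, 313, 313, 313, 313]
t=6: [353, 353, 353, 353, 353, 353, 353, 353]
t=7: [318, 318, 318, 318, 318, 318, 318, 318]
t=8: [349, 349, 349, 349, 349, 349, 349, 349]
t=9: [322, 322, 322, 322, 322, 322, 322, 322]
t=10: [346, 346, 346, 346, 346, 346, 346, 346]
t=11: [325, 325, 325, 325, 325, 325, 325, 325]
t=12: [344, 344, 344, 344, 344, 344, 344, 344]
t=13: [327, 327, 327, 327, 327, 327, 327, 327]
t=14: [342, 342, 342, 342, 342, 342, 342, 342]
t=15: [329, 329, 329, 329, 329, 329, 329, 329]
t=16: [341, 341, 341, 341, 341, 341, 341, 341]
t=17: [330, 330, 330, 330, 330, 330, 330, 330]
t=18: [340, 340, 340, 340, 340, 340, 340, 340]
t=19: [331, 331, 331, 331, 331, 331, 331, 331]
t=20: [339, 339, 339, 339, 339, 339, 339, 339]
t=21: [332, 332, 332, 332, 332, 332, 332, 332]
t=22: [338, 338, 338, 338, 338, 338, 338, 338]
t=23: [333, 333, 333, 333, 333, 333, 333, 333]
t=24: [337, 337, 337, 337, 337, 337, 337, 337]
t=25: [334, 334, 334, 334, 334, 334, 334, 334]
t=26: [337, 337, 337, 337, 337, 337, 337, 337]

Answer: 2
Key observation: The state at step 24, [337, 337, 337, 337, 337, 337, 337, 337], reappears at step 26 — and no state repeats earlier — so the cycle the system enters has period 2.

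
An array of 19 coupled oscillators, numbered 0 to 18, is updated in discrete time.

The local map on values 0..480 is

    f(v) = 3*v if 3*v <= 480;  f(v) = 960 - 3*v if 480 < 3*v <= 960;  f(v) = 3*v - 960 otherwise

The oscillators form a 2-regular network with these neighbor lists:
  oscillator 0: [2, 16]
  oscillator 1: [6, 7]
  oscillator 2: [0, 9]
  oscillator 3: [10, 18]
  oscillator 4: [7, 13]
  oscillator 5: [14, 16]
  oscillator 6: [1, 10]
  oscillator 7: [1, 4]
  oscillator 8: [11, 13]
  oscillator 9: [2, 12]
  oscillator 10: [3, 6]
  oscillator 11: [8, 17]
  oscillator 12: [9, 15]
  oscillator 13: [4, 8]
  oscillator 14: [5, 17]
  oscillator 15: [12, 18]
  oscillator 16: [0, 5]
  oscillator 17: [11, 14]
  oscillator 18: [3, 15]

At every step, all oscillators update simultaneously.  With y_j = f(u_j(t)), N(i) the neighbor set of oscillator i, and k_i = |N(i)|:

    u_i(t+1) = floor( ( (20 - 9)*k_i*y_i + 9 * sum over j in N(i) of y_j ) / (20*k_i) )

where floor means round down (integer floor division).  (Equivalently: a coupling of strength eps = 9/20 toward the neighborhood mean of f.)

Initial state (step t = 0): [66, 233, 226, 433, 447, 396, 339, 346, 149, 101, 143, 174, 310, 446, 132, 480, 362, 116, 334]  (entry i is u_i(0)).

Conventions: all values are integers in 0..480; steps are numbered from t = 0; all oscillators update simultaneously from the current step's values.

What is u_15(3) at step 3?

Answer: u_15(3) = 228

Derivation:
t=0: [66, 233, 226, 433, 447, 396, 339, 346, 149, 101, 143, 174, 310, 446, 132, 480, 362, 116, 334]
t=1: [200, 173, 267, 292, 312, 242, 186, 187, 429, 236, 325, 419, 192, 394, 347, 280, 165, 379, 207]
t=2: [338, 422, 225, 125, 152, 251, 323, 324, 296, 260, 117, 276, 294, 201, 137, 228, 389, 182, 232]
t=3: [140, 173, 209, 344, 333, 252, 152, 178, 149, 180, 279, 181, 145, 315, 365, 228, 172, 349, 291]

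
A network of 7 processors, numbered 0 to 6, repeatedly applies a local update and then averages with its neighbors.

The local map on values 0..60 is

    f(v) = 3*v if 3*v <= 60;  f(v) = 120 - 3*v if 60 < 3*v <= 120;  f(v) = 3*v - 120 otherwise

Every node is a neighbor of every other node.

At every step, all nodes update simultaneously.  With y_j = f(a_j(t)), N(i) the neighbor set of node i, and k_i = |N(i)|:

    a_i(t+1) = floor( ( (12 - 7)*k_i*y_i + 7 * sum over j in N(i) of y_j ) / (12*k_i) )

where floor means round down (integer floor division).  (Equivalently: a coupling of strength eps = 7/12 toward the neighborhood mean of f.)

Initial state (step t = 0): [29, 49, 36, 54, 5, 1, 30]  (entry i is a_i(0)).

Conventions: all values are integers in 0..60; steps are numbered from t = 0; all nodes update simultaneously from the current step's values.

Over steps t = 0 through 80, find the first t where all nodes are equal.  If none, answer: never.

Simulating step by step:
t=0: [29, 49, 36, 54, 5, 1, 30]  (not all equal)
t=1: [26, 24, 19, 29, 20, 16, 25]  (not all equal)
t=2: [45, 47, 50, 42, 51, 47, 46]  (not all equal)
t=3: [18, 20, 23, 15, 24, 20, 19]  (not all equal)
t=4: [53, 55, 52, 50, 51, 55, 54]  (not all equal)
t=5: [38, 40, 37, 35, 36, 40, 39]  (not all equal)
t=6: [6, 4, 7, 9, 8, 4, 5]  (not all equal)
t=7: [18, 16, 19, 21, 20, 16, 17]  (not all equal)
t=8: [53, 51, 54, 54, 55, 51, 52]  (not all equal)
t=9: [38, 36, 39, 39, 40, 36, 37]  (not all equal)
t=10: [6, 8, 5, 5, 4, 8, 7]  (not all equal)
t=11: [18, 20, 17, 17, 16, 20, 19]  (not all equal)
t=12: [54, 56, 53, 53, 52, 56, 55]  (not all equal)
t=13: [42, 44, 41, 41, 40, 44, 43]  (not all equal)
t=14: [6, 8, 5, 5, 4, 8, 7]  (not all equal)

Answer: never
Key observation: The state at step 10 reappears at step 14 — the system is in a cycle of period 4 from step 10 on.  No step 0..14 is synchronized, and the cycle repeats forever, so no step up to 80 (or ever) has all nodes equal.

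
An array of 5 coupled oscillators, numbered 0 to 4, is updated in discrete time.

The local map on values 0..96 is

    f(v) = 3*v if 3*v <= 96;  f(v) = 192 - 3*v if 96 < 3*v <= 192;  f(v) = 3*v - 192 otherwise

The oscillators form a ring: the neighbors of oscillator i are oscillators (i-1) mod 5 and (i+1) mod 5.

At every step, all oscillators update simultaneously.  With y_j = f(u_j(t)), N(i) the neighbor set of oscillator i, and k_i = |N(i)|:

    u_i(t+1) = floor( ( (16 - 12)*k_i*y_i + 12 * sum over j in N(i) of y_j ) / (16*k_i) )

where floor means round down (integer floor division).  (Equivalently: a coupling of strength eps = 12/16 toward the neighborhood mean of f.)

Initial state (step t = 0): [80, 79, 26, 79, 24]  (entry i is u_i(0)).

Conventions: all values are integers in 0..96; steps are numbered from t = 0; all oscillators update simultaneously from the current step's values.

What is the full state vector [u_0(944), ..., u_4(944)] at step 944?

Simulating step by step:
t=0: [80, 79, 26, 79, 24]
t=1: [55, 58, 53, 67, 52]
t=2: [27, 27, 18, 28, 22]
t=3: [75, 70, 75, 66, 78]
t=4: [30, 29, 17, 29, 25]
t=5: [83, 74, 78, 69, 85]
t=6: [49, 44, 27, 43, 42]
t=7: [58, 62, 66, 70, 57]
t=8: [14, 10, 10, 14, 18]
t=9: [42, 34, 34, 42, 45]
t=10: [71, 81, 81, 71, 63]
t=11: [25, 39, 39, 25, 16]
t=12: [64, 75, 75, 64, 68]
t=13: [16, 20, 20, 16, 3]
t=14: [37, 55, 55, 37, 38]
t=15: [59, 47, 47, 59, 80]
t=16: [40, 37, 37, 40, 23]
t=17: [74, 77, 77, 74, 71]
t=18: [30, 35, 35, 30, 27]
t=19: [85, 88, 88, 85, 87]
t=20: [68, 68, 68, 68, 64]
t=21: [7, 12, 12, 7, 9]
t=22: [28, 30, 30, 28, 22]
t=23: [79, 87, 87, 79, 79]
t=24: [54, 60, 60, 54, 45]
t=25: [33, 18, 18, 33, 36]
t=26: [75, 68, 68, 75, 90]
t=27: [42, 19, 19, 42, 44]
t=28: [60, 60, 60, 60, 64]
t=29: [7, 12, 12, 7, 9]

Answer: [54, 60, 60, 54, 45]
Key observation: The state at step 21, [7, 12, 12, 7, 9], reappears at step 29: the system is in a cycle of period 8 from step 21 on.  Therefore the state at step 944 equals the state at step 21 + ((944 - 21) mod 8) = 24, which is [54, 60, 60, 54, 45].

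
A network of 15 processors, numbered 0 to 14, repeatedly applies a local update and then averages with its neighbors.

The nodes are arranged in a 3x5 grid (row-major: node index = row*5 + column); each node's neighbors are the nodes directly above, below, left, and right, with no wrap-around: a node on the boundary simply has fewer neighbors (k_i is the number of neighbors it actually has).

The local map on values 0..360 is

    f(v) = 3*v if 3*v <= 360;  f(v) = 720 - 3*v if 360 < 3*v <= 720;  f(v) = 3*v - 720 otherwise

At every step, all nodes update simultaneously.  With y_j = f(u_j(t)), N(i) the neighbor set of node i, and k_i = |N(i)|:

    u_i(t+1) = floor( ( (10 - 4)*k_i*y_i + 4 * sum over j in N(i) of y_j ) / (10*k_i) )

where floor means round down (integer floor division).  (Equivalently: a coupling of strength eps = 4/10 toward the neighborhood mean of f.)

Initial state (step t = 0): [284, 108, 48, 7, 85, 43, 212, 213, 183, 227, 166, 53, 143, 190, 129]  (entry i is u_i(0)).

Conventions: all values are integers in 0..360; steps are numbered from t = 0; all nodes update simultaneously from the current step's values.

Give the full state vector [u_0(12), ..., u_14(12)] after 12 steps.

Answer: [92, 89, 205, 289, 277, 214, 74, 80, 267, 333, 220, 116, 98, 120, 271]

Derivation:
t=0: [284, 108, 48, 7, 85, 43, 212, 213, 183, 227, 166, 53, 143, 190, 129]
t=1: [169, 242, 143, 88, 165, 135, 119, 117, 131, 124, 190, 175, 226, 196, 237]
t=2: [192, 118, 257, 270, 257, 285, 300, 312, 305, 283, 192, 190, 115, 129, 101]
t=3: [184, 262, 118, 93, 74, 143, 193, 206, 193, 150, 143, 179, 300, 312, 274]
t=4: [172, 128, 272, 263, 243, 254, 148, 142, 171, 224, 269, 191, 174, 186, 158]
t=5: [198, 278, 150, 83, 28, 100, 247, 254, 181, 90, 90, 163, 199, 184, 189]
t=6: [158, 124, 216, 220, 154, 235, 81, 84, 179, 217, 268, 193, 132, 161, 179]
t=7: [220, 283, 131, 104, 180, 85, 221, 233, 171, 124, 81, 171, 278, 234, 171]
t=8: [112, 136, 257, 282, 240, 201, 95, 83, 194, 288, 238, 179, 101, 81, 197]
t=9: [287, 276, 122, 100, 54, 153, 257, 227, 159, 122, 63, 189, 271, 221, 154]
t=10: [158, 137, 272, 281, 228, 207, 86, 97, 220, 300, 196, 136, 89, 113, 237]
t=11: [229, 265, 154, 99, 82, 144, 255, 242, 129, 122, 161, 274, 285, 248, 109]
t=12: [92, 89, 205, 289, 277, 214, 74, 80, 267, 333, 220, 116, 98, 120, 271]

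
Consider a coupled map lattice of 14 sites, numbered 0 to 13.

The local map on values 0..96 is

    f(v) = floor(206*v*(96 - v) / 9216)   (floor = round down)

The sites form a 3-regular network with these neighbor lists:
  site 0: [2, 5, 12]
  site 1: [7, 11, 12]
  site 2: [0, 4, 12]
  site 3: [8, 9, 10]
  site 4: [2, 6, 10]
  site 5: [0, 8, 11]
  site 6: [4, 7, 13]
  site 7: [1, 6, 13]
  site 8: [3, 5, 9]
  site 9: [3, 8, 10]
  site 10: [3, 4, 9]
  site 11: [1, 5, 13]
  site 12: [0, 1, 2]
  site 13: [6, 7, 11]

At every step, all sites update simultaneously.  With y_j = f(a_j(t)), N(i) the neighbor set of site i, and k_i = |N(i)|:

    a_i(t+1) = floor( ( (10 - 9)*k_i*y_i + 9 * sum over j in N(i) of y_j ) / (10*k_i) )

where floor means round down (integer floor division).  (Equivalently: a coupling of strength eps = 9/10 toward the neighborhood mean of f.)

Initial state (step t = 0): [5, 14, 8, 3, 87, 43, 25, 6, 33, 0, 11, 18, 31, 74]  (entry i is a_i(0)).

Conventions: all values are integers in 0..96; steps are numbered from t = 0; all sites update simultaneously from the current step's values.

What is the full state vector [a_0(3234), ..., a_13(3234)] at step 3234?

Simulating step by step:
t=0: [5, 14, 8, 3, 87, 43, 25, 6, 33, 0, 11, 18, 31, 74]
t=1: [34, 28, 23, 20, 23, 31, 23, 31, 21, 21, 8, 36, 19, 28]
t=2: [38, 41, 38, 28, 30, 43, 40, 40, 37, 28, 33, 43, 41, 43]
t=3: [49, 50, 47, 45, 47, 49, 48, 50, 45, 45, 43, 50, 49, 50]
t=4: [51, 51, 51, 50, 50, 51, 51, 51, 51, 50, 50, 51, 51, 51]
t=5: [51, 51, 51, 51, 51, 51, 51, 51, 51, 51, 51, 51, 51, 51]
t=6: [51, 51, 51, 51, 51, 51, 51, 51, 51, 51, 51, 51, 51, 51]

Answer: [51, 51, 51, 51, 51, 51, 51, 51, 51, 51, 51, 51, 51, 51]
Key observation: The state at step 5, [51, 51, 51, 51, 51, 51, 51, 51, 51, 51, 51, 51, 51, 51], reappears at step 6: the system is in a cycle of period 1 from step 5 on.  Therefore the state at step 3234 equals the state at step 5 + ((3234 - 5) mod 1) = 5, which is [51, 51, 51, 51, 51, 51, 51, 51, 51, 51, 51, 51, 51, 51].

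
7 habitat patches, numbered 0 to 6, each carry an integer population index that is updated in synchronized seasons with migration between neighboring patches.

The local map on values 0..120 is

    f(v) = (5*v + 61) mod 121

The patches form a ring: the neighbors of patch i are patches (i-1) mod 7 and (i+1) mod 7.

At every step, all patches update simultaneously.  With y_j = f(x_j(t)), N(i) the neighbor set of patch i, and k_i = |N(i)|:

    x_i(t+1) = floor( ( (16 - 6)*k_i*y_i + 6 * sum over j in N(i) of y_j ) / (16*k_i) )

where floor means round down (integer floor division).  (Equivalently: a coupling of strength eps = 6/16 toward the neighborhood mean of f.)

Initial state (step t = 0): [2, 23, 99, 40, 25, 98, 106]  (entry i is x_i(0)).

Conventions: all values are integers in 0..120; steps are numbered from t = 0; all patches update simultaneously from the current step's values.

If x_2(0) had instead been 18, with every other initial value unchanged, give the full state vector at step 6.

Simulating step by step:
t=0: [2, 23, 18, 40, 25, 98, 106]
t=1: [74, 53, 32, 29, 56, 74, 92]
t=2: [65, 84, 94, 90, 90, 68, 48]
t=3: [47, 86, 56, 30, 29, 39, 48]
t=4: [46, 33, 80, 90, 72, 35, 49]
t=5: [62, 93, 86, 46, 62, 94, 70]
t=6: [21, 29, 21, 33, 23, 39, 40]

Answer: [21, 29, 21, 33, 23, 39, 40]
Key observation: This trace re-runs the system from the modified initial state.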